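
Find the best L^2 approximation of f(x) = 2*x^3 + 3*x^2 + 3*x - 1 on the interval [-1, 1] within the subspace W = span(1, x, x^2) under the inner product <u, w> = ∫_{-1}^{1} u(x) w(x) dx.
g(x) = 3*x^2 + 21*x/5 - 1

The best approximation g ∈ W is the orthogonal projection of f onto W. Writing g = a_0 + a_1 x + a_2 x^2, the coefficients solve the normal equations G · a = b where
  G_{ij} = <φ_i, φ_j> and b_i = <f, φ_i>, with φ_0 = 1, φ_1 = x, φ_2 = x^2.
G =
  [2, 0, 2/3]
  [0, 2/3, 0]
  [2/3, 0, 2/5],
b = (0, 14/5, 8/15).
Solving gives a_0 = -1, a_1 = 21/5, a_2 = 3, so
  g(x) = 3*x^2 + 21*x/5 - 1.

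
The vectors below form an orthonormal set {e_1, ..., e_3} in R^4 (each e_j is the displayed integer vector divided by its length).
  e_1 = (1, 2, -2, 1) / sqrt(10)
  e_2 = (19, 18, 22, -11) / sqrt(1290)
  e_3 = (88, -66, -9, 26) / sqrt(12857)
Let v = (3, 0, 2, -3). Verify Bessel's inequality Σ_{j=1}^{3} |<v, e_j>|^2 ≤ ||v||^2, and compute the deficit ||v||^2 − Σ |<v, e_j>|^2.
Σ |<v, e_j>|^2 = 15890/897; ||v||^2 = 22; deficit = 3844/897

Write each e_j = u_j / sqrt(<u_j, u_j>) where u_j is the displayed integer vector. Then <v, e_j> = <v, u_j> / sqrt(<u_j, u_j>), so |<v, e_j>|^2 = <v, u_j>^2 / <u_j, u_j>.
Coefficients: <v, e_1> = -4/sqrt(10), <v, e_2> = 134/sqrt(1290), <v, e_3> = 168/sqrt(12857).
Square and sum: Σ |<v, e_j>|^2 = 15890/897.
Compute ||v||^2 = v·v = 22.
Deficit = 22 − 15890/897 = 3844/897 ≥ 0, confirming Bessel's inequality. (The deficit equals ||v − Σ <v,e_j> e_j||^2, the squared distance from v to span{e_j}.)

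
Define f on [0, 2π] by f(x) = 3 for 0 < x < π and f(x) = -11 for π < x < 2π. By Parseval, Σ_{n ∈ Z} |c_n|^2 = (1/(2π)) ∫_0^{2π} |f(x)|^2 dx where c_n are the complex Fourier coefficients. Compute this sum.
Σ |c_n|^2 = 65

Parseval equates the L^2 energy of f (normalised by 1/(2π)) with the ℓ^2 sum of its Fourier coefficients: (1/(2π)) ∫_0^{2π} |f|^2 = Σ |c_n|^2.
Compute the left side: (1/(2π)) [∫_0^π 3^2 dx + ∫_π^{2π} (-11)^2 dx] = (1/(2π)) · (9π + 121π) = (9 + 121)/2 = 65.
So Σ_{n ∈ Z} |c_n|^2 = 65.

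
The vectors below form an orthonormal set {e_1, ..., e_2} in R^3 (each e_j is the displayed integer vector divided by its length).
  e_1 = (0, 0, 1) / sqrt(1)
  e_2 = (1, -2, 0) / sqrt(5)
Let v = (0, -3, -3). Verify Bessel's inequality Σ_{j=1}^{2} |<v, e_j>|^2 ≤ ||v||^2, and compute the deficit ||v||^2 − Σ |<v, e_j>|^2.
Σ |<v, e_j>|^2 = 81/5; ||v||^2 = 18; deficit = 9/5

Write each e_j = u_j / sqrt(<u_j, u_j>) where u_j is the displayed integer vector. Then <v, e_j> = <v, u_j> / sqrt(<u_j, u_j>), so |<v, e_j>|^2 = <v, u_j>^2 / <u_j, u_j>.
Coefficients: <v, e_1> = -3/sqrt(1), <v, e_2> = 6/sqrt(5).
Square and sum: Σ |<v, e_j>|^2 = 81/5.
Compute ||v||^2 = v·v = 18.
Deficit = 18 − 81/5 = 9/5 ≥ 0, confirming Bessel's inequality. (The deficit equals ||v − Σ <v,e_j> e_j||^2, the squared distance from v to span{e_j}.)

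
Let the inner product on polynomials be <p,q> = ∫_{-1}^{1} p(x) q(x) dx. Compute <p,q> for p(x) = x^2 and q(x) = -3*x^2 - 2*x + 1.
<p,q> = -8/15

Expand the product: p(x)·q(x) = -3*x^4 - 2*x^3 + x^2.
∫_{-1}^{1} of each monomial x^k gives [2/(k+1) if k even, 0 if k odd]. Integrating term-by-term (or equivalently evaluating the antiderivative F(x) = -3*x^5/5 - x^4/2 + x^3/3 at the endpoints):
  F(1) − F(−1) = -23/30 − (-7/30) = -8/15.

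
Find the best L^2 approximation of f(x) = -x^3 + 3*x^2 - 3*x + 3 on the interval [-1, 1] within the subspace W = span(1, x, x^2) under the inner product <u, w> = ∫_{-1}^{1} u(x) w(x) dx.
g(x) = 3*x^2 - 18*x/5 + 3

The best approximation g ∈ W is the orthogonal projection of f onto W. Writing g = a_0 + a_1 x + a_2 x^2, the coefficients solve the normal equations G · a = b where
  G_{ij} = <φ_i, φ_j> and b_i = <f, φ_i>, with φ_0 = 1, φ_1 = x, φ_2 = x^2.
G =
  [2, 0, 2/3]
  [0, 2/3, 0]
  [2/3, 0, 2/5],
b = (8, -12/5, 16/5).
Solving gives a_0 = 3, a_1 = -18/5, a_2 = 3, so
  g(x) = 3*x^2 - 18*x/5 + 3.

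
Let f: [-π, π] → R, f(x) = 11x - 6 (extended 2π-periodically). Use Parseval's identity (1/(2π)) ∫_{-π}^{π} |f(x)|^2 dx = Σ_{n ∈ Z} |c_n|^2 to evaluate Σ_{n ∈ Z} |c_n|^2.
Σ |c_n|^2 = 121π^2/3 + 36

Expand and integrate term by term over [-π, π]:
  ∫ (11x)^2 dx = 121·(2π^3/3); ∫ 2·11·(-6)·x dx = 0 (odd integrand); ∫ (-6)^2 dx = 36·2π.
So (1/(2π)) ∫_{-π}^{π} (11x - 6)^2 dx = 121π^2/3 + 36 = 121π^2/3 + 36.
Parseval ⇒ Σ |c_n|^2 = 121π^2/3 + 36.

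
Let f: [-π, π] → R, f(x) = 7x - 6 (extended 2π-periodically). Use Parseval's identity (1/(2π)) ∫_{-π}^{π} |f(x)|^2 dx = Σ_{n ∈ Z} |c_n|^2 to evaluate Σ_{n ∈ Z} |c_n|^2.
Σ |c_n|^2 = 49π^2/3 + 36

Expand and integrate term by term over [-π, π]:
  ∫ (7x)^2 dx = 49·(2π^3/3); ∫ 2·7·(-6)·x dx = 0 (odd integrand); ∫ (-6)^2 dx = 36·2π.
So (1/(2π)) ∫_{-π}^{π} (7x - 6)^2 dx = 49π^2/3 + 36 = 49π^2/3 + 36.
Parseval ⇒ Σ |c_n|^2 = 49π^2/3 + 36.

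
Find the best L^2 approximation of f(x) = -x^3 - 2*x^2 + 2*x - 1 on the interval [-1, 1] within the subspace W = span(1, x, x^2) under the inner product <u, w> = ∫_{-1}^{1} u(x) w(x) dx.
g(x) = -2*x^2 + 7*x/5 - 1

The best approximation g ∈ W is the orthogonal projection of f onto W. Writing g = a_0 + a_1 x + a_2 x^2, the coefficients solve the normal equations G · a = b where
  G_{ij} = <φ_i, φ_j> and b_i = <f, φ_i>, with φ_0 = 1, φ_1 = x, φ_2 = x^2.
G =
  [2, 0, 2/3]
  [0, 2/3, 0]
  [2/3, 0, 2/5],
b = (-10/3, 14/15, -22/15).
Solving gives a_0 = -1, a_1 = 7/5, a_2 = -2, so
  g(x) = -2*x^2 + 7*x/5 - 1.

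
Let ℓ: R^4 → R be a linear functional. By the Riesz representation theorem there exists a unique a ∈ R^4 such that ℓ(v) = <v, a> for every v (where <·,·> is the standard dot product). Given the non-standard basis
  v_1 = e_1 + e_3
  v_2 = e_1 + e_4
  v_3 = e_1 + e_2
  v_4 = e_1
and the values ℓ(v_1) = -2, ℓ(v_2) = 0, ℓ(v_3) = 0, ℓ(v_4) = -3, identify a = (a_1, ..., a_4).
a = (-3, 3, 1, 3)

Write a = (a_1, ..., a_4) in the standard basis. For each basis vector v_i, ℓ(v_i) = <v_i, a> is a linear equation in the a_j's. Collect the n equations into a matrix system V a = ℓ, where row i of V is v_i (expressed in the standard basis). Since V is invertible (lower-triangular with 1s on the diagonal, up to permutation), solve by back-substitution:
  V =
[[1, 0, 1, 0],
 [1, 0, 0, 1],
 [1, 1, 0, 0],
 [1, 0, 0, 0]]
  V a = (-2, 0, 0, -3)
Solving gives a = (-3, 3, 1, 3).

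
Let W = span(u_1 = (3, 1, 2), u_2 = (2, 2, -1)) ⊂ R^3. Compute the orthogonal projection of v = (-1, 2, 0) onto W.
proj_W(v) = (1/18, 47/90, -38/45)

Set up U = [u_1 | ... | u_2] ∈ R^(3×2). The projector onto W = col(U) is P = U (U^T U)^(-1) U^T.
Compute U^T U =
  [14, 6]
  [6, 9],
and U^T v = (-1, 2).
Solve U^T U · c = U^T v for the coefficients: c = (-7/30, 17/45). The projection is proj_W(v) = U c.
Check: (v - proj_W(v)) · u_1 = 0  (should be 0).
Check: (v - proj_W(v)) · u_2 = 0  (should be 0).
Result: proj_W(v) = (1/18, 47/90, -38/45).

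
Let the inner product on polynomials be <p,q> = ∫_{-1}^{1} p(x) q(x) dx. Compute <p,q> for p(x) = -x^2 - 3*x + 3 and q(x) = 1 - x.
<p,q> = 22/3

Expand the product: p(x)·q(x) = x^3 + 2*x^2 - 6*x + 3.
∫_{-1}^{1} of each monomial x^k gives [2/(k+1) if k even, 0 if k odd]. Integrating term-by-term (or equivalently evaluating the antiderivative F(x) = x^4/4 + 2*x^3/3 - 3*x^2 + 3*x at the endpoints):
  F(1) − F(−1) = 11/12 − (-77/12) = 22/3.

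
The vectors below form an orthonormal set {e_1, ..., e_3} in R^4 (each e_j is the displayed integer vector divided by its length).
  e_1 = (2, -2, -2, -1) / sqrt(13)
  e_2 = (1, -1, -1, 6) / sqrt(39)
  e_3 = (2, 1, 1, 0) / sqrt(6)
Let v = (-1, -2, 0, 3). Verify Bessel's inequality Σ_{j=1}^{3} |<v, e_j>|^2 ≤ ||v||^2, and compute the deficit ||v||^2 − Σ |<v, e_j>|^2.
Σ |<v, e_j>|^2 = 12; ||v||^2 = 14; deficit = 2

Write each e_j = u_j / sqrt(<u_j, u_j>) where u_j is the displayed integer vector. Then <v, e_j> = <v, u_j> / sqrt(<u_j, u_j>), so |<v, e_j>|^2 = <v, u_j>^2 / <u_j, u_j>.
Coefficients: <v, e_1> = -1/sqrt(13), <v, e_2> = 19/sqrt(39), <v, e_3> = -4/sqrt(6).
Square and sum: Σ |<v, e_j>|^2 = 12.
Compute ||v||^2 = v·v = 14.
Deficit = 14 − 12 = 2 ≥ 0, confirming Bessel's inequality. (The deficit equals ||v − Σ <v,e_j> e_j||^2, the squared distance from v to span{e_j}.)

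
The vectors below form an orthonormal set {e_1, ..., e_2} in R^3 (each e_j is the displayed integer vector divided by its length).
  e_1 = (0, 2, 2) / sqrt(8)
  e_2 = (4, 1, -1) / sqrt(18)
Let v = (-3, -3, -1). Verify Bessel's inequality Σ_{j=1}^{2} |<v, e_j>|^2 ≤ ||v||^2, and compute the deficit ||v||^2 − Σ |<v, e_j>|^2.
Σ |<v, e_j>|^2 = 170/9; ||v||^2 = 19; deficit = 1/9

Write each e_j = u_j / sqrt(<u_j, u_j>) where u_j is the displayed integer vector. Then <v, e_j> = <v, u_j> / sqrt(<u_j, u_j>), so |<v, e_j>|^2 = <v, u_j>^2 / <u_j, u_j>.
Coefficients: <v, e_1> = -8/sqrt(8), <v, e_2> = -14/sqrt(18).
Square and sum: Σ |<v, e_j>|^2 = 170/9.
Compute ||v||^2 = v·v = 19.
Deficit = 19 − 170/9 = 1/9 ≥ 0, confirming Bessel's inequality. (The deficit equals ||v − Σ <v,e_j> e_j||^2, the squared distance from v to span{e_j}.)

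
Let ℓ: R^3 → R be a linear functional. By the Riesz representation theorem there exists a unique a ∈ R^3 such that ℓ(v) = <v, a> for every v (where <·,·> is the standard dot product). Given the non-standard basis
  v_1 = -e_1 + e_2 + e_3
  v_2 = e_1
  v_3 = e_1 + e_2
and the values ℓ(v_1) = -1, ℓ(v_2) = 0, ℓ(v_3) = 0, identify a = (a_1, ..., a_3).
a = (0, 0, -1)

Write a = (a_1, ..., a_3) in the standard basis. For each basis vector v_i, ℓ(v_i) = <v_i, a> is a linear equation in the a_j's. Collect the n equations into a matrix system V a = ℓ, where row i of V is v_i (expressed in the standard basis). Since V is invertible (lower-triangular with 1s on the diagonal, up to permutation), solve by back-substitution:
  V =
[[-1, 1, 1],
 [1, 0, 0],
 [1, 1, 0]]
  V a = (-1, 0, 0)
Solving gives a = (0, 0, -1).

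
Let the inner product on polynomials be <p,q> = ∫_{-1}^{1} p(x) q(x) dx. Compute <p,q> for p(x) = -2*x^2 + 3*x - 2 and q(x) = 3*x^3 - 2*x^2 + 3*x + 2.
<p,q> = 16/5

Expand the product: p(x)·q(x) = -6*x^5 + 13*x^4 - 18*x^3 + 9*x^2 - 4.
∫_{-1}^{1} of each monomial x^k gives [2/(k+1) if k even, 0 if k odd]. Integrating term-by-term (or equivalently evaluating the antiderivative F(x) = -x^6 + 13*x^5/5 - 9*x^4/2 + 3*x^3 - 4*x at the endpoints):
  F(1) − F(−1) = -39/10 − (-71/10) = 16/5.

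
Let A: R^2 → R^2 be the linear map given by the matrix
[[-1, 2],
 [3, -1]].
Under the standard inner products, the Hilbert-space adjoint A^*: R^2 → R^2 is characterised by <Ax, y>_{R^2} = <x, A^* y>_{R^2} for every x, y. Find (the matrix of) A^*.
A^* = A^T =
[[-1, 3],
 [2, -1]]

For real matrices with standard dot products, the defining identity <Ax, y> = <x, A^* y> gives (Ax)^T y = x^T (A^*) y, i.e. x^T A^T y = x^T (A^*) y. Since this holds for all x, y, we must have A^* = A^T. Therefore
A^* =
[[-1, 3],
 [2, -1]].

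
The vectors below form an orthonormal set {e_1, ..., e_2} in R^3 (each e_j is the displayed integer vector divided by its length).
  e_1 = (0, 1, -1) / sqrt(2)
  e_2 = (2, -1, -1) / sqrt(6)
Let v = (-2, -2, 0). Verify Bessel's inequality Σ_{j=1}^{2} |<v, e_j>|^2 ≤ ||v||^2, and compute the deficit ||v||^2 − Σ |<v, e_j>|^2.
Σ |<v, e_j>|^2 = 8/3; ||v||^2 = 8; deficit = 16/3

Write each e_j = u_j / sqrt(<u_j, u_j>) where u_j is the displayed integer vector. Then <v, e_j> = <v, u_j> / sqrt(<u_j, u_j>), so |<v, e_j>|^2 = <v, u_j>^2 / <u_j, u_j>.
Coefficients: <v, e_1> = -2/sqrt(2), <v, e_2> = -2/sqrt(6).
Square and sum: Σ |<v, e_j>|^2 = 8/3.
Compute ||v||^2 = v·v = 8.
Deficit = 8 − 8/3 = 16/3 ≥ 0, confirming Bessel's inequality. (The deficit equals ||v − Σ <v,e_j> e_j||^2, the squared distance from v to span{e_j}.)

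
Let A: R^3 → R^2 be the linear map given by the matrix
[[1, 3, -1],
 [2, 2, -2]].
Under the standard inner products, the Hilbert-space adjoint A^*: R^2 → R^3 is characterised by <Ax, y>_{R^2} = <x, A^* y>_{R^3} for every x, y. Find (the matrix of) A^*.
A^* = A^T =
[[1, 2],
 [3, 2],
 [-1, -2]]

For real matrices with standard dot products, the defining identity <Ax, y> = <x, A^* y> gives (Ax)^T y = x^T (A^*) y, i.e. x^T A^T y = x^T (A^*) y. Since this holds for all x, y, we must have A^* = A^T. Therefore
A^* =
[[1, 2],
 [3, 2],
 [-1, -2]].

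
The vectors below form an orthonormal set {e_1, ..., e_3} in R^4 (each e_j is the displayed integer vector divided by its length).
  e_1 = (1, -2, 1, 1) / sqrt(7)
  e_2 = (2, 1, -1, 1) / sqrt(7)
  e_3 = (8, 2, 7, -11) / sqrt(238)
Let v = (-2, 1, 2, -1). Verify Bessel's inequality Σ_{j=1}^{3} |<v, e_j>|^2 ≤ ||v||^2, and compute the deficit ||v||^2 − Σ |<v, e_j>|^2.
Σ |<v, e_j>|^2 = 1651/238; ||v||^2 = 10; deficit = 729/238

Write each e_j = u_j / sqrt(<u_j, u_j>) where u_j is the displayed integer vector. Then <v, e_j> = <v, u_j> / sqrt(<u_j, u_j>), so |<v, e_j>|^2 = <v, u_j>^2 / <u_j, u_j>.
Coefficients: <v, e_1> = -3/sqrt(7), <v, e_2> = -6/sqrt(7), <v, e_3> = 11/sqrt(238).
Square and sum: Σ |<v, e_j>|^2 = 1651/238.
Compute ||v||^2 = v·v = 10.
Deficit = 10 − 1651/238 = 729/238 ≥ 0, confirming Bessel's inequality. (The deficit equals ||v − Σ <v,e_j> e_j||^2, the squared distance from v to span{e_j}.)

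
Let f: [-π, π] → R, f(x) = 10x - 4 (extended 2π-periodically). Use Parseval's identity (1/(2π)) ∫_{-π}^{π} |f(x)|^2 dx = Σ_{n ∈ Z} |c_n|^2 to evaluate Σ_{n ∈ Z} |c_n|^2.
Σ |c_n|^2 = 100π^2/3 + 16

Expand and integrate term by term over [-π, π]:
  ∫ (10x)^2 dx = 100·(2π^3/3); ∫ 2·10·(-4)·x dx = 0 (odd integrand); ∫ (-4)^2 dx = 16·2π.
So (1/(2π)) ∫_{-π}^{π} (10x - 4)^2 dx = 100π^2/3 + 16 = 100π^2/3 + 16.
Parseval ⇒ Σ |c_n|^2 = 100π^2/3 + 16.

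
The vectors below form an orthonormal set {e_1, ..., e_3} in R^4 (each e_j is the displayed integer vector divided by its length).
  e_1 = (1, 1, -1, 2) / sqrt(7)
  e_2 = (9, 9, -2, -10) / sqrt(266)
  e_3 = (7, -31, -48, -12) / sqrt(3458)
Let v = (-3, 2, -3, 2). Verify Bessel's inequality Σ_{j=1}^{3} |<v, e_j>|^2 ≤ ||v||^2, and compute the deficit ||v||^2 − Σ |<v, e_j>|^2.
Σ |<v, e_j>|^2 = 685/91; ||v||^2 = 26; deficit = 1681/91

Write each e_j = u_j / sqrt(<u_j, u_j>) where u_j is the displayed integer vector. Then <v, e_j> = <v, u_j> / sqrt(<u_j, u_j>), so |<v, e_j>|^2 = <v, u_j>^2 / <u_j, u_j>.
Coefficients: <v, e_1> = 6/sqrt(7), <v, e_2> = -23/sqrt(266), <v, e_3> = 37/sqrt(3458).
Square and sum: Σ |<v, e_j>|^2 = 685/91.
Compute ||v||^2 = v·v = 26.
Deficit = 26 − 685/91 = 1681/91 ≥ 0, confirming Bessel's inequality. (The deficit equals ||v − Σ <v,e_j> e_j||^2, the squared distance from v to span{e_j}.)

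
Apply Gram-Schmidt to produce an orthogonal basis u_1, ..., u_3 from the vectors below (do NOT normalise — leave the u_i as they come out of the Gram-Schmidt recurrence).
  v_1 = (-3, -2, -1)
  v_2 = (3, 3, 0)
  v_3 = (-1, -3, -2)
Orthogonal basis:
  u_1 = (-3, -2, -1)
  u_2 = (-3/14, 6/7, -15/14)
  u_3 = (4/3, -4/3, -4/3)

Apply the Gram-Schmidt recurrence
  u_1 = v_1
  u_i = v_i − Σ_{j<i} ((v_i · u_j) / (u_j · u_j)) · u_j.

Step by step this gives:
  u_1 = (-3, -2, -1)
  u_2 = (-3/14, 6/7, -15/14)
  u_3 = (4/3, -4/3, -4/3)

Orthogonality check:
  u_2 · u_1 = 0 (should be 0)
  u_3 · u_1 = 0 (should be 0)
  u_3 · u_2 = 0 (should be 0)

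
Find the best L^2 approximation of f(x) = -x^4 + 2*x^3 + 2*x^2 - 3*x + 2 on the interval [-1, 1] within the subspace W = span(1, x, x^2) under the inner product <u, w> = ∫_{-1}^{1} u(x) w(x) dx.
g(x) = 8*x^2/7 - 9*x/5 + 73/35

The best approximation g ∈ W is the orthogonal projection of f onto W. Writing g = a_0 + a_1 x + a_2 x^2, the coefficients solve the normal equations G · a = b where
  G_{ij} = <φ_i, φ_j> and b_i = <f, φ_i>, with φ_0 = 1, φ_1 = x, φ_2 = x^2.
G =
  [2, 0, 2/3]
  [0, 2/3, 0]
  [2/3, 0, 2/5],
b = (74/15, -6/5, 194/105).
Solving gives a_0 = 73/35, a_1 = -9/5, a_2 = 8/7, so
  g(x) = 8*x^2/7 - 9*x/5 + 73/35.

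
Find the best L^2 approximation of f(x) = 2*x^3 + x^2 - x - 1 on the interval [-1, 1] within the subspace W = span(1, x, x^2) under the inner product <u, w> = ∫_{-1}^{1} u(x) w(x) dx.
g(x) = x^2 + x/5 - 1

The best approximation g ∈ W is the orthogonal projection of f onto W. Writing g = a_0 + a_1 x + a_2 x^2, the coefficients solve the normal equations G · a = b where
  G_{ij} = <φ_i, φ_j> and b_i = <f, φ_i>, with φ_0 = 1, φ_1 = x, φ_2 = x^2.
G =
  [2, 0, 2/3]
  [0, 2/3, 0]
  [2/3, 0, 2/5],
b = (-4/3, 2/15, -4/15).
Solving gives a_0 = -1, a_1 = 1/5, a_2 = 1, so
  g(x) = x^2 + x/5 - 1.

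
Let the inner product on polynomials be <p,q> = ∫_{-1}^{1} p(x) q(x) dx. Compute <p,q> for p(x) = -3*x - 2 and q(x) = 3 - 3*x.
<p,q> = -6

Expand the product: p(x)·q(x) = 9*x^2 - 3*x - 6.
∫_{-1}^{1} of each monomial x^k gives [2/(k+1) if k even, 0 if k odd]. Integrating term-by-term (or equivalently evaluating the antiderivative F(x) = 3*x^3 - 3*x^2/2 - 6*x at the endpoints):
  F(1) − F(−1) = -9/2 − (3/2) = -6.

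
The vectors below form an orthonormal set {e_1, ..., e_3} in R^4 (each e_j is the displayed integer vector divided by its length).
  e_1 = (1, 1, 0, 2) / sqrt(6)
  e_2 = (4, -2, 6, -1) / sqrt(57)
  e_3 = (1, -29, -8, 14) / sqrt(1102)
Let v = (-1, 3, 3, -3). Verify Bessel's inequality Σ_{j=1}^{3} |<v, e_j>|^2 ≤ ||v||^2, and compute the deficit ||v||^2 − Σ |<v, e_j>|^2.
Σ |<v, e_j>|^2 = 763/29; ||v||^2 = 28; deficit = 49/29

Write each e_j = u_j / sqrt(<u_j, u_j>) where u_j is the displayed integer vector. Then <v, e_j> = <v, u_j> / sqrt(<u_j, u_j>), so |<v, e_j>|^2 = <v, u_j>^2 / <u_j, u_j>.
Coefficients: <v, e_1> = -4/sqrt(6), <v, e_2> = 11/sqrt(57), <v, e_3> = -154/sqrt(1102).
Square and sum: Σ |<v, e_j>|^2 = 763/29.
Compute ||v||^2 = v·v = 28.
Deficit = 28 − 763/29 = 49/29 ≥ 0, confirming Bessel's inequality. (The deficit equals ||v − Σ <v,e_j> e_j||^2, the squared distance from v to span{e_j}.)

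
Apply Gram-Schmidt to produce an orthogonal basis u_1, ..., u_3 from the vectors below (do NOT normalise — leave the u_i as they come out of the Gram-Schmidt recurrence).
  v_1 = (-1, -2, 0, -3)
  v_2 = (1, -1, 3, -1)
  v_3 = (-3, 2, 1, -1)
Orthogonal basis:
  u_1 = (-1, -2, 0, -3)
  u_2 = (9/7, -3/7, 3, -1/7)
  u_3 = (-203/76, 169/76, 109/76, -45/76)

Apply the Gram-Schmidt recurrence
  u_1 = v_1
  u_i = v_i − Σ_{j<i} ((v_i · u_j) / (u_j · u_j)) · u_j.

Step by step this gives:
  u_1 = (-1, -2, 0, -3)
  u_2 = (9/7, -3/7, 3, -1/7)
  u_3 = (-203/76, 169/76, 109/76, -45/76)

Orthogonality check:
  u_2 · u_1 = 0 (should be 0)
  u_3 · u_1 = 0 (should be 0)
  u_3 · u_2 = 0 (should be 0)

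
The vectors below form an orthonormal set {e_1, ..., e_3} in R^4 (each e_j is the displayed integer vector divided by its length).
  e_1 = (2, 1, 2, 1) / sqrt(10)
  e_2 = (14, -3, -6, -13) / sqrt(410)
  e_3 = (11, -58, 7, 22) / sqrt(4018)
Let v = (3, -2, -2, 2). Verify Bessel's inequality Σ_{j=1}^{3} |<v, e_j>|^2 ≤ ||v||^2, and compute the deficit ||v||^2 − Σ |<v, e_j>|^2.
Σ |<v, e_j>|^2 = 1097/98; ||v||^2 = 21; deficit = 961/98

Write each e_j = u_j / sqrt(<u_j, u_j>) where u_j is the displayed integer vector. Then <v, e_j> = <v, u_j> / sqrt(<u_j, u_j>), so |<v, e_j>|^2 = <v, u_j>^2 / <u_j, u_j>.
Coefficients: <v, e_1> = 2/sqrt(10), <v, e_2> = 34/sqrt(410), <v, e_3> = 179/sqrt(4018).
Square and sum: Σ |<v, e_j>|^2 = 1097/98.
Compute ||v||^2 = v·v = 21.
Deficit = 21 − 1097/98 = 961/98 ≥ 0, confirming Bessel's inequality. (The deficit equals ||v − Σ <v,e_j> e_j||^2, the squared distance from v to span{e_j}.)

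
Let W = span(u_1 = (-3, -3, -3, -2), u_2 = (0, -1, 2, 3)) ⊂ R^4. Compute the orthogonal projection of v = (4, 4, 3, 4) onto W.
proj_W(v) = (1344/353, 1279/353, 1474/353, 1091/353)

Set up U = [u_1 | ... | u_2] ∈ R^(4×2). The projector onto W = col(U) is P = U (U^T U)^(-1) U^T.
Compute U^T U =
  [31, -9]
  [-9, 14],
and U^T v = (-41, 14).
Solve U^T U · c = U^T v for the coefficients: c = (-448/353, 65/353). The projection is proj_W(v) = U c.
Check: (v - proj_W(v)) · u_1 = 0  (should be 0).
Check: (v - proj_W(v)) · u_2 = 0  (should be 0).
Result: proj_W(v) = (1344/353, 1279/353, 1474/353, 1091/353).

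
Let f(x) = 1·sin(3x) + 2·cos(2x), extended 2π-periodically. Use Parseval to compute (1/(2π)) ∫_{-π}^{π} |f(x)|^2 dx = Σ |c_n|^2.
Σ |c_n|^2 = 5/2

Expand |f|^2 and use orthogonality of {sin(nx), cos(mx)} on [-π, π]:
  ∫_{-π}^{π} sin(nx)^2 dx = π, ∫ cos(mx)^2 dx = π, and cross terms integrate to 0.
So ∫_{-π}^{π} f(x)^2 dx = 1^2 · π + 2^2 · π = (1 + 4)π.
Divide by 2π: (1 + 4)/2 = 5/2.
By Parseval, this equals Σ |c_n|^2.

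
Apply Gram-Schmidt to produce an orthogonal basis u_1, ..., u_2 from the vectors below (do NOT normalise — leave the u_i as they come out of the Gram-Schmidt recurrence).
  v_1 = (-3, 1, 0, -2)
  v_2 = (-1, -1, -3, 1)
Orthogonal basis:
  u_1 = (-3, 1, 0, -2)
  u_2 = (-1, -1, -3, 1)

Apply the Gram-Schmidt recurrence
  u_1 = v_1
  u_i = v_i − Σ_{j<i} ((v_i · u_j) / (u_j · u_j)) · u_j.

Step by step this gives:
  u_1 = (-3, 1, 0, -2)
  u_2 = (-1, -1, -3, 1)

Orthogonality check:
  u_2 · u_1 = 0 (should be 0)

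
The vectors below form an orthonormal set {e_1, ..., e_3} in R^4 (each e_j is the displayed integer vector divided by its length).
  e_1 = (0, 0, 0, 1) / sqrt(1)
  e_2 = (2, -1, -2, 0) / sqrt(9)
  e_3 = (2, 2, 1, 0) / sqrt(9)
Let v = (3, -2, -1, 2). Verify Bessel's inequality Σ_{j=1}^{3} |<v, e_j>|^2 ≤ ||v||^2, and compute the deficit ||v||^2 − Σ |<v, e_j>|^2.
Σ |<v, e_j>|^2 = 137/9; ||v||^2 = 18; deficit = 25/9

Write each e_j = u_j / sqrt(<u_j, u_j>) where u_j is the displayed integer vector. Then <v, e_j> = <v, u_j> / sqrt(<u_j, u_j>), so |<v, e_j>|^2 = <v, u_j>^2 / <u_j, u_j>.
Coefficients: <v, e_1> = 2/sqrt(1), <v, e_2> = 10/sqrt(9), <v, e_3> = 1/sqrt(9).
Square and sum: Σ |<v, e_j>|^2 = 137/9.
Compute ||v||^2 = v·v = 18.
Deficit = 18 − 137/9 = 25/9 ≥ 0, confirming Bessel's inequality. (The deficit equals ||v − Σ <v,e_j> e_j||^2, the squared distance from v to span{e_j}.)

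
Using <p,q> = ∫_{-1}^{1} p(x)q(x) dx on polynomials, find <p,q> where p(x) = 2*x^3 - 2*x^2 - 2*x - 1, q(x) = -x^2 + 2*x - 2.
<p,q> = 106/15

Expand the product: p(x)·q(x) = -2*x^5 + 6*x^4 - 6*x^3 + x^2 + 2*x + 2.
∫_{-1}^{1} of each monomial x^k gives [2/(k+1) if k even, 0 if k odd]. Integrating term-by-term (or equivalently evaluating the antiderivative F(x) = -x^6/3 + 6*x^5/5 - 3*x^4/2 + x^3/3 + x^2 + 2*x at the endpoints):
  F(1) − F(−1) = 27/10 − (-131/30) = 106/15.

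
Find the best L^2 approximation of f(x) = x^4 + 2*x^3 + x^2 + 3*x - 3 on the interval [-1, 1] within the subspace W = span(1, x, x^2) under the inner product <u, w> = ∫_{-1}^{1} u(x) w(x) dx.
g(x) = 13*x^2/7 + 21*x/5 - 108/35

The best approximation g ∈ W is the orthogonal projection of f onto W. Writing g = a_0 + a_1 x + a_2 x^2, the coefficients solve the normal equations G · a = b where
  G_{ij} = <φ_i, φ_j> and b_i = <f, φ_i>, with φ_0 = 1, φ_1 = x, φ_2 = x^2.
G =
  [2, 0, 2/3]
  [0, 2/3, 0]
  [2/3, 0, 2/5],
b = (-74/15, 14/5, -46/35).
Solving gives a_0 = -108/35, a_1 = 21/5, a_2 = 13/7, so
  g(x) = 13*x^2/7 + 21*x/5 - 108/35.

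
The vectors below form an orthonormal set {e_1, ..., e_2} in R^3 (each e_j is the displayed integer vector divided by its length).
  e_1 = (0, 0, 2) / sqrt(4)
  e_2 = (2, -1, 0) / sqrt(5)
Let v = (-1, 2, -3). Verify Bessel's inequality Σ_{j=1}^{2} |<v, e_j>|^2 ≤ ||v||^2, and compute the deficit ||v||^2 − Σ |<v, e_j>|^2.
Σ |<v, e_j>|^2 = 61/5; ||v||^2 = 14; deficit = 9/5

Write each e_j = u_j / sqrt(<u_j, u_j>) where u_j is the displayed integer vector. Then <v, e_j> = <v, u_j> / sqrt(<u_j, u_j>), so |<v, e_j>|^2 = <v, u_j>^2 / <u_j, u_j>.
Coefficients: <v, e_1> = -6/sqrt(4), <v, e_2> = -4/sqrt(5).
Square and sum: Σ |<v, e_j>|^2 = 61/5.
Compute ||v||^2 = v·v = 14.
Deficit = 14 − 61/5 = 9/5 ≥ 0, confirming Bessel's inequality. (The deficit equals ||v − Σ <v,e_j> e_j||^2, the squared distance from v to span{e_j}.)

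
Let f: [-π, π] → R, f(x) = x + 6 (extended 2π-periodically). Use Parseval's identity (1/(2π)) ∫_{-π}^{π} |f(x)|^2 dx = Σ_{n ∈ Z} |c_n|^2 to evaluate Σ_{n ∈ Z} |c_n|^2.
Σ |c_n|^2 = π^2/3 + 36

Expand and integrate term by term over [-π, π]:
  ∫ (x)^2 dx = 1·(2π^3/3); ∫ 2·1·(6)·x dx = 0 (odd integrand); ∫ 6^2 dx = 36·2π.
So (1/(2π)) ∫_{-π}^{π} (x + 6)^2 dx = 1π^2/3 + 36 = π^2/3 + 36.
Parseval ⇒ Σ |c_n|^2 = π^2/3 + 36.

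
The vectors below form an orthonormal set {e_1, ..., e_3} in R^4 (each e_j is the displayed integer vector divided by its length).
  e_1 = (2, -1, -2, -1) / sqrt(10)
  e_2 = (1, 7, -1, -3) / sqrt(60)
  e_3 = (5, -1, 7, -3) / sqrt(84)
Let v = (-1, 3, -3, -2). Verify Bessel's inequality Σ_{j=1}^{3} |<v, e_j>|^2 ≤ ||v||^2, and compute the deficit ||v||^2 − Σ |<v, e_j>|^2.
Σ |<v, e_j>|^2 = 297/14; ||v||^2 = 23; deficit = 25/14

Write each e_j = u_j / sqrt(<u_j, u_j>) where u_j is the displayed integer vector. Then <v, e_j> = <v, u_j> / sqrt(<u_j, u_j>), so |<v, e_j>|^2 = <v, u_j>^2 / <u_j, u_j>.
Coefficients: <v, e_1> = 3/sqrt(10), <v, e_2> = 29/sqrt(60), <v, e_3> = -23/sqrt(84).
Square and sum: Σ |<v, e_j>|^2 = 297/14.
Compute ||v||^2 = v·v = 23.
Deficit = 23 − 297/14 = 25/14 ≥ 0, confirming Bessel's inequality. (The deficit equals ||v − Σ <v,e_j> e_j||^2, the squared distance from v to span{e_j}.)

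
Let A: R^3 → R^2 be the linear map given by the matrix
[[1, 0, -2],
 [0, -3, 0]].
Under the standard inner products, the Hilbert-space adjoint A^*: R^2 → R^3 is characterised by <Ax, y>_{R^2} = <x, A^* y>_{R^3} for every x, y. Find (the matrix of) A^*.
A^* = A^T =
[[1, 0],
 [0, -3],
 [-2, 0]]

For real matrices with standard dot products, the defining identity <Ax, y> = <x, A^* y> gives (Ax)^T y = x^T (A^*) y, i.e. x^T A^T y = x^T (A^*) y. Since this holds for all x, y, we must have A^* = A^T. Therefore
A^* =
[[1, 0],
 [0, -3],
 [-2, 0]].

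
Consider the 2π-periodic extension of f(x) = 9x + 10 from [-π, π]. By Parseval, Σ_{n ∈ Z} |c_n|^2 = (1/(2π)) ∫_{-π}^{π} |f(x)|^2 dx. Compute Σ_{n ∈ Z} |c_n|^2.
Σ |c_n|^2 = 27π^2 + 100

Expand and integrate term by term over [-π, π]:
  ∫ (9x)^2 dx = 81·(2π^3/3); ∫ 2·9·(10)·x dx = 0 (odd integrand); ∫ 10^2 dx = 100·2π.
So (1/(2π)) ∫_{-π}^{π} (9x + 10)^2 dx = 81π^2/3 + 100 = 27π^2 + 100.
Parseval ⇒ Σ |c_n|^2 = 27π^2 + 100.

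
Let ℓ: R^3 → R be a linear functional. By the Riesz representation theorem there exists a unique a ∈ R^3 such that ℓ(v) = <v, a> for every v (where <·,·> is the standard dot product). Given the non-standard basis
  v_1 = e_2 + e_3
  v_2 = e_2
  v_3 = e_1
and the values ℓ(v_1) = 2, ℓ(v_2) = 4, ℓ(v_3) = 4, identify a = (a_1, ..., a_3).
a = (4, 4, -2)

Write a = (a_1, ..., a_3) in the standard basis. For each basis vector v_i, ℓ(v_i) = <v_i, a> is a linear equation in the a_j's. Collect the n equations into a matrix system V a = ℓ, where row i of V is v_i (expressed in the standard basis). Since V is invertible (lower-triangular with 1s on the diagonal, up to permutation), solve by back-substitution:
  V =
[[0, 1, 1],
 [0, 1, 0],
 [1, 0, 0]]
  V a = (2, 4, 4)
Solving gives a = (4, 4, -2).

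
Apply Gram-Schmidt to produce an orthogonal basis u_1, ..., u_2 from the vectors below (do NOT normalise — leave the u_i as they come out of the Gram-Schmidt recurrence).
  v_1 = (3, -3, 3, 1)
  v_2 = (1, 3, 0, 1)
Orthogonal basis:
  u_1 = (3, -3, 3, 1)
  u_2 = (43/28, 69/28, 15/28, 33/28)

Apply the Gram-Schmidt recurrence
  u_1 = v_1
  u_i = v_i − Σ_{j<i} ((v_i · u_j) / (u_j · u_j)) · u_j.

Step by step this gives:
  u_1 = (3, -3, 3, 1)
  u_2 = (43/28, 69/28, 15/28, 33/28)

Orthogonality check:
  u_2 · u_1 = 0 (should be 0)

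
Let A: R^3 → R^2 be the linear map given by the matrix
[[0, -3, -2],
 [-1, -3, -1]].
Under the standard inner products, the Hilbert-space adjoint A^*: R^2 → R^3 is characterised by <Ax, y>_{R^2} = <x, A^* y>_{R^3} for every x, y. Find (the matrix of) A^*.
A^* = A^T =
[[0, -1],
 [-3, -3],
 [-2, -1]]

For real matrices with standard dot products, the defining identity <Ax, y> = <x, A^* y> gives (Ax)^T y = x^T (A^*) y, i.e. x^T A^T y = x^T (A^*) y. Since this holds for all x, y, we must have A^* = A^T. Therefore
A^* =
[[0, -1],
 [-3, -3],
 [-2, -1]].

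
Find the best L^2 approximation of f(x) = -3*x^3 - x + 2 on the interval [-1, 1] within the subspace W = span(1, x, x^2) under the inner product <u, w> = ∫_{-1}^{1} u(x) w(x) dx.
g(x) = 2 - 14*x/5

The best approximation g ∈ W is the orthogonal projection of f onto W. Writing g = a_0 + a_1 x + a_2 x^2, the coefficients solve the normal equations G · a = b where
  G_{ij} = <φ_i, φ_j> and b_i = <f, φ_i>, with φ_0 = 1, φ_1 = x, φ_2 = x^2.
G =
  [2, 0, 2/3]
  [0, 2/3, 0]
  [2/3, 0, 2/5],
b = (4, -28/15, 4/3).
Solving gives a_0 = 2, a_1 = -14/5, a_2 = 0, so
  g(x) = 2 - 14*x/5.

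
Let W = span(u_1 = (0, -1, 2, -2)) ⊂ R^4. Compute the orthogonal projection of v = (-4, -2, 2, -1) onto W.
proj_W(v) = (0, -8/9, 16/9, -16/9)

Set up U = [u_1 | ... | u_1] ∈ R^(4×1). The projector onto W = col(U) is P = U (U^T U)^(-1) U^T.
Compute U^T U =
  [9],
and U^T v = (8).
Solve U^T U · c = U^T v for the coefficients: c = (8/9). The projection is proj_W(v) = U c.
Check: (v - proj_W(v)) · u_1 = 0  (should be 0).
Result: proj_W(v) = (0, -8/9, 16/9, -16/9).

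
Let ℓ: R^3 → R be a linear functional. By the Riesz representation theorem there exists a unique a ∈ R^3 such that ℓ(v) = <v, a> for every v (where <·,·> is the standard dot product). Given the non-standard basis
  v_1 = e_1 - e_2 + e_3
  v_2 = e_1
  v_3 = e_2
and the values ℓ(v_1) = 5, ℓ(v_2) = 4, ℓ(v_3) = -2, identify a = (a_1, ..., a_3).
a = (4, -2, -1)

Write a = (a_1, ..., a_3) in the standard basis. For each basis vector v_i, ℓ(v_i) = <v_i, a> is a linear equation in the a_j's. Collect the n equations into a matrix system V a = ℓ, where row i of V is v_i (expressed in the standard basis). Since V is invertible (lower-triangular with 1s on the diagonal, up to permutation), solve by back-substitution:
  V =
[[1, -1, 1],
 [1, 0, 0],
 [0, 1, 0]]
  V a = (5, 4, -2)
Solving gives a = (4, -2, -1).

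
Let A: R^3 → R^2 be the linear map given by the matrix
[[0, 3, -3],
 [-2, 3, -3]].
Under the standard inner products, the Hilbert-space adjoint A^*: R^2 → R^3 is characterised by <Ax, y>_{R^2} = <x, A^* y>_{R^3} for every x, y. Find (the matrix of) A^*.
A^* = A^T =
[[0, -2],
 [3, 3],
 [-3, -3]]

For real matrices with standard dot products, the defining identity <Ax, y> = <x, A^* y> gives (Ax)^T y = x^T (A^*) y, i.e. x^T A^T y = x^T (A^*) y. Since this holds for all x, y, we must have A^* = A^T. Therefore
A^* =
[[0, -2],
 [3, 3],
 [-3, -3]].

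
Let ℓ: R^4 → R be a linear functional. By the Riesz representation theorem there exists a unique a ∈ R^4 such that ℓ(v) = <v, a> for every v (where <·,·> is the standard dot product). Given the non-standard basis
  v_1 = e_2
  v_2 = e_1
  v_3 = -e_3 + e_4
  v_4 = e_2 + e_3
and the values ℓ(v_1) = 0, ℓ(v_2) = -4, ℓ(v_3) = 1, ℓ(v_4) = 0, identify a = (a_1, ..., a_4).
a = (-4, 0, 0, 1)

Write a = (a_1, ..., a_4) in the standard basis. For each basis vector v_i, ℓ(v_i) = <v_i, a> is a linear equation in the a_j's. Collect the n equations into a matrix system V a = ℓ, where row i of V is v_i (expressed in the standard basis). Since V is invertible (lower-triangular with 1s on the diagonal, up to permutation), solve by back-substitution:
  V =
[[0, 1, 0, 0],
 [1, 0, 0, 0],
 [0, 0, -1, 1],
 [0, 1, 1, 0]]
  V a = (0, -4, 1, 0)
Solving gives a = (-4, 0, 0, 1).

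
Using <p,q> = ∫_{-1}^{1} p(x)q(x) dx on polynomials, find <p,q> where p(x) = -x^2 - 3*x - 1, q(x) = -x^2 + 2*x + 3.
<p,q> = -164/15

Expand the product: p(x)·q(x) = x^4 + x^3 - 8*x^2 - 11*x - 3.
∫_{-1}^{1} of each monomial x^k gives [2/(k+1) if k even, 0 if k odd]. Integrating term-by-term (or equivalently evaluating the antiderivative F(x) = x^5/5 + x^4/4 - 8*x^3/3 - 11*x^2/2 - 3*x at the endpoints):
  F(1) − F(−1) = -643/60 − (13/60) = -164/15.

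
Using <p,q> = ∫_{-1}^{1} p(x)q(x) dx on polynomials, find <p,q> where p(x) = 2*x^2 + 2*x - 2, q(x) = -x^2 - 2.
<p,q> = 88/15

Expand the product: p(x)·q(x) = -2*x^4 - 2*x^3 - 2*x^2 - 4*x + 4.
∫_{-1}^{1} of each monomial x^k gives [2/(k+1) if k even, 0 if k odd]. Integrating term-by-term (or equivalently evaluating the antiderivative F(x) = -2*x^5/5 - x^4/2 - 2*x^3/3 - 2*x^2 + 4*x at the endpoints):
  F(1) − F(−1) = 13/30 − (-163/30) = 88/15.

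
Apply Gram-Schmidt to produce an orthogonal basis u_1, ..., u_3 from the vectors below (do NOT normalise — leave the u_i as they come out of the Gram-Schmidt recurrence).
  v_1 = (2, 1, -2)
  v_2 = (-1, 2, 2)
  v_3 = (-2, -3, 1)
Orthogonal basis:
  u_1 = (2, 1, -2)
  u_2 = (-1/9, 22/9, 10/9)
  u_3 = (-6/65, 2/65, -1/13)

Apply the Gram-Schmidt recurrence
  u_1 = v_1
  u_i = v_i − Σ_{j<i} ((v_i · u_j) / (u_j · u_j)) · u_j.

Step by step this gives:
  u_1 = (2, 1, -2)
  u_2 = (-1/9, 22/9, 10/9)
  u_3 = (-6/65, 2/65, -1/13)

Orthogonality check:
  u_2 · u_1 = 0 (should be 0)
  u_3 · u_1 = 0 (should be 0)
  u_3 · u_2 = 0 (should be 0)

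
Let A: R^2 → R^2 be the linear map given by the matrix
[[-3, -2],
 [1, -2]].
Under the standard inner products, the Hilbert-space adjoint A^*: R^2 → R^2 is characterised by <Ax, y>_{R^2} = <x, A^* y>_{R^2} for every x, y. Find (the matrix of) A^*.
A^* = A^T =
[[-3, 1],
 [-2, -2]]

For real matrices with standard dot products, the defining identity <Ax, y> = <x, A^* y> gives (Ax)^T y = x^T (A^*) y, i.e. x^T A^T y = x^T (A^*) y. Since this holds for all x, y, we must have A^* = A^T. Therefore
A^* =
[[-3, 1],
 [-2, -2]].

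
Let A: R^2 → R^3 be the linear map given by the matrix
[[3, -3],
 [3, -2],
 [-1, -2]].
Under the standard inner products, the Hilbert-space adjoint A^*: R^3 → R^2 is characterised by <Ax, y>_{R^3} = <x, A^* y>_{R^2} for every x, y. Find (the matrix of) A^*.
A^* = A^T =
[[3, 3, -1],
 [-3, -2, -2]]

For real matrices with standard dot products, the defining identity <Ax, y> = <x, A^* y> gives (Ax)^T y = x^T (A^*) y, i.e. x^T A^T y = x^T (A^*) y. Since this holds for all x, y, we must have A^* = A^T. Therefore
A^* =
[[3, 3, -1],
 [-3, -2, -2]].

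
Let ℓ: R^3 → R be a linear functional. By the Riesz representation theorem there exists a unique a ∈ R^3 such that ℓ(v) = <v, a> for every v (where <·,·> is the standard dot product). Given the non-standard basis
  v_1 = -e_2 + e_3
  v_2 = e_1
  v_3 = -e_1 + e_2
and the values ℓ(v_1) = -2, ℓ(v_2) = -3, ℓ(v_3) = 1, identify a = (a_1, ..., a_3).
a = (-3, -2, -4)

Write a = (a_1, ..., a_3) in the standard basis. For each basis vector v_i, ℓ(v_i) = <v_i, a> is a linear equation in the a_j's. Collect the n equations into a matrix system V a = ℓ, where row i of V is v_i (expressed in the standard basis). Since V is invertible (lower-triangular with 1s on the diagonal, up to permutation), solve by back-substitution:
  V =
[[0, -1, 1],
 [1, 0, 0],
 [-1, 1, 0]]
  V a = (-2, -3, 1)
Solving gives a = (-3, -2, -4).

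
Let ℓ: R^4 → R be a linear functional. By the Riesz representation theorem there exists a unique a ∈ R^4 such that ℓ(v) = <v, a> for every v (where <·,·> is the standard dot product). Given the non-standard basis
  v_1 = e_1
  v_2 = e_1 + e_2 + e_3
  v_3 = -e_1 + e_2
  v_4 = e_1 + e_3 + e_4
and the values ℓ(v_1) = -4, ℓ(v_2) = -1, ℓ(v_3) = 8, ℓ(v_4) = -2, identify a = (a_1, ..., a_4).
a = (-4, 4, -1, 3)

Write a = (a_1, ..., a_4) in the standard basis. For each basis vector v_i, ℓ(v_i) = <v_i, a> is a linear equation in the a_j's. Collect the n equations into a matrix system V a = ℓ, where row i of V is v_i (expressed in the standard basis). Since V is invertible (lower-triangular with 1s on the diagonal, up to permutation), solve by back-substitution:
  V =
[[1, 0, 0, 0],
 [1, 1, 1, 0],
 [-1, 1, 0, 0],
 [1, 0, 1, 1]]
  V a = (-4, -1, 8, -2)
Solving gives a = (-4, 4, -1, 3).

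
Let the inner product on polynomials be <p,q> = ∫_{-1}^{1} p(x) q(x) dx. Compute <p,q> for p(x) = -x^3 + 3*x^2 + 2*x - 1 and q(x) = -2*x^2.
<p,q> = -16/15

Expand the product: p(x)·q(x) = 2*x^5 - 6*x^4 - 4*x^3 + 2*x^2.
∫_{-1}^{1} of each monomial x^k gives [2/(k+1) if k even, 0 if k odd]. Integrating term-by-term (or equivalently evaluating the antiderivative F(x) = x^6/3 - 6*x^5/5 - x^4 + 2*x^3/3 at the endpoints):
  F(1) − F(−1) = -6/5 − (-2/15) = -16/15.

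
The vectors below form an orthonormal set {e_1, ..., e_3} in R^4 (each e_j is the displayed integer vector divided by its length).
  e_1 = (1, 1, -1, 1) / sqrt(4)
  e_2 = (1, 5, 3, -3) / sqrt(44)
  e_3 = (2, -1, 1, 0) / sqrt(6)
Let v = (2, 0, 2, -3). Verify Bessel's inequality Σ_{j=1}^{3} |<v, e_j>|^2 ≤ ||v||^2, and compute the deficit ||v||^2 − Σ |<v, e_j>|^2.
Σ |<v, e_j>|^2 = 163/11; ||v||^2 = 17; deficit = 24/11

Write each e_j = u_j / sqrt(<u_j, u_j>) where u_j is the displayed integer vector. Then <v, e_j> = <v, u_j> / sqrt(<u_j, u_j>), so |<v, e_j>|^2 = <v, u_j>^2 / <u_j, u_j>.
Coefficients: <v, e_1> = -3/sqrt(4), <v, e_2> = 17/sqrt(44), <v, e_3> = 6/sqrt(6).
Square and sum: Σ |<v, e_j>|^2 = 163/11.
Compute ||v||^2 = v·v = 17.
Deficit = 17 − 163/11 = 24/11 ≥ 0, confirming Bessel's inequality. (The deficit equals ||v − Σ <v,e_j> e_j||^2, the squared distance from v to span{e_j}.)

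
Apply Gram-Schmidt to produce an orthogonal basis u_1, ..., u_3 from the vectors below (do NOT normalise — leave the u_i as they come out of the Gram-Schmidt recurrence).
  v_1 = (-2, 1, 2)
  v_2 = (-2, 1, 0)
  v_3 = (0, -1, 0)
Orthogonal basis:
  u_1 = (-2, 1, 2)
  u_2 = (-8/9, 4/9, -10/9)
  u_3 = (-2/5, -4/5, 0)

Apply the Gram-Schmidt recurrence
  u_1 = v_1
  u_i = v_i − Σ_{j<i} ((v_i · u_j) / (u_j · u_j)) · u_j.

Step by step this gives:
  u_1 = (-2, 1, 2)
  u_2 = (-8/9, 4/9, -10/9)
  u_3 = (-2/5, -4/5, 0)

Orthogonality check:
  u_2 · u_1 = 0 (should be 0)
  u_3 · u_1 = 0 (should be 0)
  u_3 · u_2 = 0 (should be 0)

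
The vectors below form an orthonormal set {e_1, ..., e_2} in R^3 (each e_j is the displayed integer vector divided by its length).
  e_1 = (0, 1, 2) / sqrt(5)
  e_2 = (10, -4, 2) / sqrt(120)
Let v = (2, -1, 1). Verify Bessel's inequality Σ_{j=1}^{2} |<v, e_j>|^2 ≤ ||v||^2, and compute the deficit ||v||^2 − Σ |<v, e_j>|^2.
Σ |<v, e_j>|^2 = 35/6; ||v||^2 = 6; deficit = 1/6

Write each e_j = u_j / sqrt(<u_j, u_j>) where u_j is the displayed integer vector. Then <v, e_j> = <v, u_j> / sqrt(<u_j, u_j>), so |<v, e_j>|^2 = <v, u_j>^2 / <u_j, u_j>.
Coefficients: <v, e_1> = 1/sqrt(5), <v, e_2> = 26/sqrt(120).
Square and sum: Σ |<v, e_j>|^2 = 35/6.
Compute ||v||^2 = v·v = 6.
Deficit = 6 − 35/6 = 1/6 ≥ 0, confirming Bessel's inequality. (The deficit equals ||v − Σ <v,e_j> e_j||^2, the squared distance from v to span{e_j}.)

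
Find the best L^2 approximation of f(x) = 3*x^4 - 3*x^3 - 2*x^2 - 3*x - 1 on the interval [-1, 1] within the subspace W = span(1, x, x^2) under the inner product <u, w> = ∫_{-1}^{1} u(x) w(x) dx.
g(x) = 4*x^2/7 - 24*x/5 - 44/35

The best approximation g ∈ W is the orthogonal projection of f onto W. Writing g = a_0 + a_1 x + a_2 x^2, the coefficients solve the normal equations G · a = b where
  G_{ij} = <φ_i, φ_j> and b_i = <f, φ_i>, with φ_0 = 1, φ_1 = x, φ_2 = x^2.
G =
  [2, 0, 2/3]
  [0, 2/3, 0]
  [2/3, 0, 2/5],
b = (-32/15, -16/5, -64/105).
Solving gives a_0 = -44/35, a_1 = -24/5, a_2 = 4/7, so
  g(x) = 4*x^2/7 - 24*x/5 - 44/35.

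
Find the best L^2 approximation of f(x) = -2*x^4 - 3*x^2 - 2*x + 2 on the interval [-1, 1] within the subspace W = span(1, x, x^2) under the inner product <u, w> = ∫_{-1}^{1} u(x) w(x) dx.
g(x) = -33*x^2/7 - 2*x + 76/35

The best approximation g ∈ W is the orthogonal projection of f onto W. Writing g = a_0 + a_1 x + a_2 x^2, the coefficients solve the normal equations G · a = b where
  G_{ij} = <φ_i, φ_j> and b_i = <f, φ_i>, with φ_0 = 1, φ_1 = x, φ_2 = x^2.
G =
  [2, 0, 2/3]
  [0, 2/3, 0]
  [2/3, 0, 2/5],
b = (6/5, -4/3, -46/105).
Solving gives a_0 = 76/35, a_1 = -2, a_2 = -33/7, so
  g(x) = -33*x^2/7 - 2*x + 76/35.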